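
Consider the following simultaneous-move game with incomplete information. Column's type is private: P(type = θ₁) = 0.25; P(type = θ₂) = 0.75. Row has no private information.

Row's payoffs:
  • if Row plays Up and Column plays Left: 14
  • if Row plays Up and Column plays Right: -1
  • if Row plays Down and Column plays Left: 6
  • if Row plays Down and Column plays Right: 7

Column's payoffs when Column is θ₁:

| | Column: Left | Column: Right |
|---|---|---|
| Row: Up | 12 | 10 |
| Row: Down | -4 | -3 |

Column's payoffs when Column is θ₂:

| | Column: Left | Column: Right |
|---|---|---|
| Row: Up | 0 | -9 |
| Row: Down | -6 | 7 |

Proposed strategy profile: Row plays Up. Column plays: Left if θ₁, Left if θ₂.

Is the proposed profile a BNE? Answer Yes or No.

Yes

Row plays Up: E[Up] = 0.25·(14) + 0.75·(14) = 14; E[Down] = 6. Best-responding. ✓
Column (type θ₁), facing Up: Left gives 12, Right gives 10. Proposed Left is best. ✓
Column (type θ₂), facing Up: Left gives 0, Right gives -9. Proposed Left is best. ✓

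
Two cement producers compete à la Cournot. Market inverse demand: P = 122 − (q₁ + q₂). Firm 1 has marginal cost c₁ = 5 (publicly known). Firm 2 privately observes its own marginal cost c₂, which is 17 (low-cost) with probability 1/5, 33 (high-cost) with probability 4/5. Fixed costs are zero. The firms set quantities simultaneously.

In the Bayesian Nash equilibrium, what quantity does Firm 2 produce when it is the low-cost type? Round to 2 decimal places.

Type-c best response for Firm 2: q₂(c) = (122 − c)/2 − q₁/2.
Firm 1 maximizes expected profit; its first-order condition is 122 − 2q₁ − E[q₂] − 5 = 0.
Substituting E[q₂] and solving: E[c₂] = 29.8, so q₁ = (122 − 2·5 + 29.8)/3 = 47.2667.
q₂(low-cost) = (122 − 17 − 47.2667)/2 = 28.8667.

28.87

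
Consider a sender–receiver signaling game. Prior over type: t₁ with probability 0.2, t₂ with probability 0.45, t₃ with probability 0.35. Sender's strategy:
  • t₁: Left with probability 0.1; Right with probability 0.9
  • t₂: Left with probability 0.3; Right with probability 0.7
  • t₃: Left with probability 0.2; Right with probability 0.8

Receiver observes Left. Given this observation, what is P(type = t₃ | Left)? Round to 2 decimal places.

P(Left) = 0.2·0.1 + 0.45·0.3 + 0.35·0.2 = 0.225
P(t₃ | Left) = (0.35·0.2) / 0.225 = 0.07 / 0.225 = 0.311111

0.31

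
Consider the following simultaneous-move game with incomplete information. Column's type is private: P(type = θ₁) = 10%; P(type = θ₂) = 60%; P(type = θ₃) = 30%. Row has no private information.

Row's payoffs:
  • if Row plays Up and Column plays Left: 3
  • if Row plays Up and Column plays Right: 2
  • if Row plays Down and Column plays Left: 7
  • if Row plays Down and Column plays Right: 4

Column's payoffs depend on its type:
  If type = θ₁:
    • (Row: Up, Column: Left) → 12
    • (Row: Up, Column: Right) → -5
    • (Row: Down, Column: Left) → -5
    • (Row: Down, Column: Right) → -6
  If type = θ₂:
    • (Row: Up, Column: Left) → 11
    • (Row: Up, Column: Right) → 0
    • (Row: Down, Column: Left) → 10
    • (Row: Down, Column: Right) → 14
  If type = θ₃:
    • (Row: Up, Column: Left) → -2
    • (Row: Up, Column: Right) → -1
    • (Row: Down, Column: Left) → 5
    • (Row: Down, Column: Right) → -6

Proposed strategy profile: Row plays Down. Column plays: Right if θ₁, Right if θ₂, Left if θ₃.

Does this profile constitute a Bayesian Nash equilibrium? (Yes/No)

No

Row plays Down: E[Down] = 0.1·(4) + 0.6·(4) + 0.3·(7) = 4.9; E[Up] = 2.3. Best-responding. ✓
Column (type θ₁), facing Down: Left gives -5, Right gives -6. Proposed Right is not best — profitable deviation exists. ✗
Column (type θ₂), facing Down: Left gives 10, Right gives 14. Proposed Right is best. ✓
Column (type θ₃), facing Down: Left gives 5, Right gives -6. Proposed Left is best. ✓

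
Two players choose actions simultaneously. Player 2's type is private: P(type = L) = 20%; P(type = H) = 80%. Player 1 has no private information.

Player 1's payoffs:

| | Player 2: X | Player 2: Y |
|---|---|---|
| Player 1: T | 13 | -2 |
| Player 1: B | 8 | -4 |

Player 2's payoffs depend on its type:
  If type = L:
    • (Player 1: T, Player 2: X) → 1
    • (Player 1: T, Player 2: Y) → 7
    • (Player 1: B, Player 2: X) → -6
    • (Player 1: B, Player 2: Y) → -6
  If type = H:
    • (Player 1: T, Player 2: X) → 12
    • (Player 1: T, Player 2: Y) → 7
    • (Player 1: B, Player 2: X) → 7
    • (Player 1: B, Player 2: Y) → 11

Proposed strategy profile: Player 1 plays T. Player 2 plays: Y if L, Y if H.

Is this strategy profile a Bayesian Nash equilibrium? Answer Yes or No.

Player 1 plays T: E[T] = 0.2·(-2) + 0.8·(-2) = -2; E[B] = -4. Best-responding. ✓
Player 2 (type L), facing T: X gives 1, Y gives 7. Proposed Y is best. ✓
Player 2 (type H), facing T: X gives 12, Y gives 7. Proposed Y is not best — profitable deviation exists. ✗

No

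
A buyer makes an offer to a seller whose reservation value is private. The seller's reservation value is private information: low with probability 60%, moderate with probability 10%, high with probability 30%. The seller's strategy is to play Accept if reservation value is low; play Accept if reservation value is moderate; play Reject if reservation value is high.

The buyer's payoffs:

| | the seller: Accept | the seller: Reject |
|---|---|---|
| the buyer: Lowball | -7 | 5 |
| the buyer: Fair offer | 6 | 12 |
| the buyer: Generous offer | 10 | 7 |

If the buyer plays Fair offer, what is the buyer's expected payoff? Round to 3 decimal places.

E[Fair offer] = 0.6·6 + 0.1·6 + 0.3·12 = 3.6 + 0.6 + 3.6 = 7.8

7.800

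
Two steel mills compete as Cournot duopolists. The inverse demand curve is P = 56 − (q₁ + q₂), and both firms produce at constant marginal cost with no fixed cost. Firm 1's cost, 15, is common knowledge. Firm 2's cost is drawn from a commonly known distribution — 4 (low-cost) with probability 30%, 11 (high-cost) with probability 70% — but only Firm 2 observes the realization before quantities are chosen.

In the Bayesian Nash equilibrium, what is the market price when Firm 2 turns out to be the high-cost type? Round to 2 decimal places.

Firm 2 with cost c maximizes (56 − (q₁+q₂) − c)·q₂, giving q₂(c) = (56 − c − q₁)/2.
E[c₂] = 0.3·4 + 0.7·11 = 8.9
Firm 1's FOC against E[q₂] yields q₁ = (56 − 2·15 + E[c₂])/3 = (56 − 30 + 8.9)/3 = 11.6333.
q₂(high-cost) = 16.6833, so P = 56 − (11.6333 + 16.6833) = 27.6833.

27.68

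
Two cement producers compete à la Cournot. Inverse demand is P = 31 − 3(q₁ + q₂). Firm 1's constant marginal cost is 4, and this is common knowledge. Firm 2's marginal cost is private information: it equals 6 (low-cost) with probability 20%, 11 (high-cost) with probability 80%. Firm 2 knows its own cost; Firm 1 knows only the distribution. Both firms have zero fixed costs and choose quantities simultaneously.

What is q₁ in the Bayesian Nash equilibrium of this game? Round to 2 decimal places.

3.67

Each type of Firm 2 best-responds to q₁; Firm 1 best-responds to the expected q₂ over Firm 2's types.
Firm 2 with cost c maximizes (31 − 3(q₁+q₂) − c)·q₂, giving q₂(c) = (31 − c − 3q₁)/6.
E[c₂] = 0.2·6 + 0.8·11 = 10
Firm 1's FOC against E[q₂] yields q₁ = (31 − 2·4 + E[c₂])/9 = (31 − 8 + 10)/9 = 3.66667.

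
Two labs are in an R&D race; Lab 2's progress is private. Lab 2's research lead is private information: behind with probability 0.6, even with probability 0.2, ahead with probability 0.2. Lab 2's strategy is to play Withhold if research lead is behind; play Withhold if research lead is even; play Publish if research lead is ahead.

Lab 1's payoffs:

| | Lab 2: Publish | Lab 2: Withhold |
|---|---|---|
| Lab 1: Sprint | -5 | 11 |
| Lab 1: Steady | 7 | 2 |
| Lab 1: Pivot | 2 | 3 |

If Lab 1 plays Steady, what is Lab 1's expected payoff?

3

E[Steady] = 0.6·2 + 0.2·2 + 0.2·7 = 1.2 + 0.4 + 1.4 = 3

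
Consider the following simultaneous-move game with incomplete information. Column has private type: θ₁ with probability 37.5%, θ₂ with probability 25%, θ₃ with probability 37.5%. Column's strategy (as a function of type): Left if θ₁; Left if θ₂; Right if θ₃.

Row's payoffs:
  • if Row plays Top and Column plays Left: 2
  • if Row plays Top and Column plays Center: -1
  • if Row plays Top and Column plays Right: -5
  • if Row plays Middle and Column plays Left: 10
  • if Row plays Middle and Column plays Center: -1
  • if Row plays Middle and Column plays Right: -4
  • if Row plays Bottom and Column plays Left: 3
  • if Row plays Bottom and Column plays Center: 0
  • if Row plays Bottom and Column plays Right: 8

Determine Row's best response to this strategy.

E[Top] = 0.375·(2) + 0.25·(2) + 0.375·(-5) = -0.625
E[Middle] = 0.375·(10) + 0.25·(10) + 0.375·(-4) = 4.75
E[Bottom] = 0.375·(3) + 0.25·(3) + 0.375·(8) = 4.875
Best response: Bottom (4.875 is the largest).

Bottom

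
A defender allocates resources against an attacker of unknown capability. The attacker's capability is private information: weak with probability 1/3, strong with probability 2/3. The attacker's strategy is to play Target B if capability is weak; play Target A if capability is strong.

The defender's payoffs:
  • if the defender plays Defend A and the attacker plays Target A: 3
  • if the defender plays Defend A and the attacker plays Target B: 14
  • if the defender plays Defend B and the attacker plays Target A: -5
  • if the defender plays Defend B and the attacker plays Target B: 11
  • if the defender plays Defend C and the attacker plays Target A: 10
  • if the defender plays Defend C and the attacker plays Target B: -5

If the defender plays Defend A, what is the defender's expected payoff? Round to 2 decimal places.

6.67

Take the expectation over the attacker's capability, weighting each type's action by its prior probability.
E[Defend A] = 1/3·14 + 2/3·3 = 14/3 + 2 = 20/3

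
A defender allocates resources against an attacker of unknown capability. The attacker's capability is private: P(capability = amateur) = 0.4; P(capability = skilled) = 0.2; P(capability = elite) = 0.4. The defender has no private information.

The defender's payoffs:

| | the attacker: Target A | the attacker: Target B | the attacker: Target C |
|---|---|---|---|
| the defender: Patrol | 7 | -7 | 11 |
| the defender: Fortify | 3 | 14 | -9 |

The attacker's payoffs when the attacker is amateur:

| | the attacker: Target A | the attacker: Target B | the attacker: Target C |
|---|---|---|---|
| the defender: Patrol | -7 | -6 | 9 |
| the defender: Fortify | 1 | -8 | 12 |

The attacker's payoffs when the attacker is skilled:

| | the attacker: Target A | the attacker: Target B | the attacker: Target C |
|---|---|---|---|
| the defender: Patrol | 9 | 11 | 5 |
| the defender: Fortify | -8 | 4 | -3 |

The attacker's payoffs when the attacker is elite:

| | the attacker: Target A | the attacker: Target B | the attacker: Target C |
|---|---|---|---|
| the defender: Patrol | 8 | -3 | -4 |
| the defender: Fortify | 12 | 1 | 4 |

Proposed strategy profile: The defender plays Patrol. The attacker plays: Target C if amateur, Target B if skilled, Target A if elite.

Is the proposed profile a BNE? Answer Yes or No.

The defender plays Patrol: E[Patrol] = 0.4·(11) + 0.2·(-7) + 0.4·(7) = 5.8; E[Fortify] = 0.4. Best-responding. ✓
The attacker (capability amateur), facing Patrol: Target A gives -7, Target B gives -6, Target C gives 9. Proposed Target C is best. ✓
The attacker (capability skilled), facing Patrol: Target A gives 9, Target B gives 11, Target C gives 5. Proposed Target B is best. ✓
The attacker (capability elite), facing Patrol: Target A gives 8, Target B gives -3, Target C gives -4. Proposed Target A is best. ✓

Yes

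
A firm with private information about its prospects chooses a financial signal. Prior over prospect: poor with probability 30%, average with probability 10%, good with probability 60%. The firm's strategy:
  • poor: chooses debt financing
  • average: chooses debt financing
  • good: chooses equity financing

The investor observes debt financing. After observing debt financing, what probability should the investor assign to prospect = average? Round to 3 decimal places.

Apply Bayes' rule using the sender's strategy as the likelihood.
P(debt financing) = 0.3·1 + 0.1·1 + 0.6·0 = 0.4
P(average | debt financing) = (0.1·1) / 0.4 = 0.1 / 0.4 = 0.25

0.250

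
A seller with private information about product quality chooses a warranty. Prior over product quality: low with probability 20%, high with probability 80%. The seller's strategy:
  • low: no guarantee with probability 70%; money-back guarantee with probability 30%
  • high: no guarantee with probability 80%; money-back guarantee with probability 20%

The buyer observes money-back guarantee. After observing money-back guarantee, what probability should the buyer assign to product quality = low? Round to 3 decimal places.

0.273

Apply Bayes' rule using the sender's strategy as the likelihood.
P(money-back guarantee) = 0.2·0.3 + 0.8·0.2 = 0.22
P(low | money-back guarantee) = (0.2·0.3) / 0.22 = 0.06 / 0.22 = 0.272727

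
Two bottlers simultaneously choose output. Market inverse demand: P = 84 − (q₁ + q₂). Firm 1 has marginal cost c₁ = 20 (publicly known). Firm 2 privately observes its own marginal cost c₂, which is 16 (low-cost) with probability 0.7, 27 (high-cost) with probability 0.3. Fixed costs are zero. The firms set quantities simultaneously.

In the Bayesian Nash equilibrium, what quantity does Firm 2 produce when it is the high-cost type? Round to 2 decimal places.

17.95

Type-c best response for Firm 2: q₂(c) = (84 − c)/2 − q₁/2.
Firm 1 maximizes expected profit; its first-order condition is 84 − 2q₁ − E[q₂] − 20 = 0.
Substituting E[q₂] and solving: E[c₂] = 19.3, so q₁ = (84 − 2·20 + 19.3)/3 = 21.1.
q₂(high-cost) = (84 − 27 − 21.1)/2 = 17.95.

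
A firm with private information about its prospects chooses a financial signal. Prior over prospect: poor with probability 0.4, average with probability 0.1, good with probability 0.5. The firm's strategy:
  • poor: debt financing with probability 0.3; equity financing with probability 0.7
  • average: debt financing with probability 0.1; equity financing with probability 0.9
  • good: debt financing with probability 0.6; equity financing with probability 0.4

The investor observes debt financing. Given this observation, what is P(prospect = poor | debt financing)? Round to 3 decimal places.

P(debt financing) = 0.4·0.3 + 0.1·0.1 + 0.5·0.6 = 0.43
P(poor | debt financing) = (0.4·0.3) / 0.43 = 0.12 / 0.43 = 0.27907

0.279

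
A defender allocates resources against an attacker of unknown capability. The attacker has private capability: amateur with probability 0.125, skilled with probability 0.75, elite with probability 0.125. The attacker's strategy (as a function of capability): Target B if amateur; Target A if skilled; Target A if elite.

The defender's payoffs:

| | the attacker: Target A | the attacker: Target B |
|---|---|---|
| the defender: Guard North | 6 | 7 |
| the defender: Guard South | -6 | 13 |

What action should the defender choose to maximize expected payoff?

E[Guard North] = 0.125·(7) + 0.75·(6) + 0.125·(6) = 6.125
E[Guard South] = 0.125·(13) + 0.75·(-6) + 0.125·(-6) = -3.625
Best response: Guard North (6.125 is the largest).

Guard North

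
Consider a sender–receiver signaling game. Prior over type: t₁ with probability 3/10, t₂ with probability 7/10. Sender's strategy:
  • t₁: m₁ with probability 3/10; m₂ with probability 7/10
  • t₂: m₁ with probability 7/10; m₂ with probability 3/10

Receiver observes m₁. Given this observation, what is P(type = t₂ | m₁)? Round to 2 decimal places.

0.84

Apply Bayes' rule using the sender's strategy as the likelihood.
P(m₁) = (3/10)·(3/10) + (7/10)·(7/10) = 29/50
P(t₂ | m₁) = ((7/10)·(7/10)) / (29/50) = (49/100) / (29/50) = 49/58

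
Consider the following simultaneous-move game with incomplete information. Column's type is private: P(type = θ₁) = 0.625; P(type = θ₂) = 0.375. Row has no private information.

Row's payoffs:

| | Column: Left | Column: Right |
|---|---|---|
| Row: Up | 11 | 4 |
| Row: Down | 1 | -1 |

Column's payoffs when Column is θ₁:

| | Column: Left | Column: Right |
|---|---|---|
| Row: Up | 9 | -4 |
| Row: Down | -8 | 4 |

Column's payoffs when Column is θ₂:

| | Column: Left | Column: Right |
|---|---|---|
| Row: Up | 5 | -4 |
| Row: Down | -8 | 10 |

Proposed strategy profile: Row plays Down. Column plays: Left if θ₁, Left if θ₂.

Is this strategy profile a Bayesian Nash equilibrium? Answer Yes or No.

No

Row plays Down: E[Down] = 0.625·(1) + 0.375·(1) = 1; E[Up] = 11. Not best-responding. ✗
Column (type θ₁), facing Down: Left gives -8, Right gives 4. Proposed Left is not best — profitable deviation exists. ✗
Column (type θ₂), facing Down: Left gives -8, Right gives 10. Proposed Left is not best — profitable deviation exists. ✗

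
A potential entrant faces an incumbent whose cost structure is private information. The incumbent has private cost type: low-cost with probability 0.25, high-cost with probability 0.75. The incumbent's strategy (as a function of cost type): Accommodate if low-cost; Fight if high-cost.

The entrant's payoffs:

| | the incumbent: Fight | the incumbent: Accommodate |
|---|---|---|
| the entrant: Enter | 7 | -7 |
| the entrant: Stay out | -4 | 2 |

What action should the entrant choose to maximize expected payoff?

Enter

Compute the entrant's expected payoff for each action, taking the expectation over the incumbent's type.
E[Enter] = 0.25·(-7) + 0.75·(7) = 3.5
E[Stay out] = 0.25·(2) + 0.75·(-4) = -2.5
Best response: Enter (3.5 is the largest).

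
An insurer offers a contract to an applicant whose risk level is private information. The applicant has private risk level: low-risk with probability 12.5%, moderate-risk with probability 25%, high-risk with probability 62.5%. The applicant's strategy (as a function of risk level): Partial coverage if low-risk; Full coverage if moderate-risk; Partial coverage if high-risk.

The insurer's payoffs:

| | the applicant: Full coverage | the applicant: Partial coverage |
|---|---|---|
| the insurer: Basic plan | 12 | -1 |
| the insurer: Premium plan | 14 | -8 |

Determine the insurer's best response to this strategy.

E[Basic plan] = 0.125·(-1) + 0.25·(12) + 0.625·(-1) = 2.25
E[Premium plan] = 0.125·(-8) + 0.25·(14) + 0.625·(-8) = -2.5
Best response: Basic plan (2.25 is the largest).

Basic plan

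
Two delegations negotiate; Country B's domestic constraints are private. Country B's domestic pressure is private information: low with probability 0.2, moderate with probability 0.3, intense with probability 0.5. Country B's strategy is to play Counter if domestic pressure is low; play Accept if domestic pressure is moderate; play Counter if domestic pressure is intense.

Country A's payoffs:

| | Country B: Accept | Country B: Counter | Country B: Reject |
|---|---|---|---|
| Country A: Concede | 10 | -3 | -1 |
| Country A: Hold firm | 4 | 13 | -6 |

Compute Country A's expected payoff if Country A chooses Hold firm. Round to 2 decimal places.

E[Hold firm] = 0.2·13 + 0.3·4 + 0.5·13 = 2.6 + 1.2 + 6.5 = 10.3

10.30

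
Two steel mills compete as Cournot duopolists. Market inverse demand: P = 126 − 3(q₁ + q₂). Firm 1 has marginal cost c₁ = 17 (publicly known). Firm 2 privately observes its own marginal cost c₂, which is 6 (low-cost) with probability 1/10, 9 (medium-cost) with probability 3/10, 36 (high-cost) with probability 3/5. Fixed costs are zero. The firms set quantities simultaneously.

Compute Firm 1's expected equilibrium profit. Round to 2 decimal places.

506.13

Firm 2 with cost c maximizes (126 − 3(q₁+q₂) − c)·q₂, giving q₂(c) = (126 − c − 3q₁)/6.
E[c₂] = 1/10·6 + 3/10·9 + 3/5·36 = 24.9
Firm 1's FOC against E[q₂] yields q₁ = (126 − 2·17 + E[c₂])/9 = (126 − 34 + 24.9)/9 = 12.9889.
E[P] = 126 − 3·(q₁ + E[q₂]) = 55.9667; Firm 1's expected profit = (E[P] − 17)·q₁ = (55.9667 − 17)·12.9889 = 506.134.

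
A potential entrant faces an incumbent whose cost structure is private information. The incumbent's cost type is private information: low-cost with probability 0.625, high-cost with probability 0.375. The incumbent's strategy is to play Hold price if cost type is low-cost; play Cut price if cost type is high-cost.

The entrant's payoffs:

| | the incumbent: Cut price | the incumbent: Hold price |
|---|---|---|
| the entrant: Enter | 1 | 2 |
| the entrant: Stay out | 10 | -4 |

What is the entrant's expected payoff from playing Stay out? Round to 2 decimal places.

Take the expectation over the incumbent's cost type, weighting each type's action by its prior probability.
E[Stay out] = 0.625·(-4) + 0.375·10 = (-2.5) + 3.75 = 1.25

1.25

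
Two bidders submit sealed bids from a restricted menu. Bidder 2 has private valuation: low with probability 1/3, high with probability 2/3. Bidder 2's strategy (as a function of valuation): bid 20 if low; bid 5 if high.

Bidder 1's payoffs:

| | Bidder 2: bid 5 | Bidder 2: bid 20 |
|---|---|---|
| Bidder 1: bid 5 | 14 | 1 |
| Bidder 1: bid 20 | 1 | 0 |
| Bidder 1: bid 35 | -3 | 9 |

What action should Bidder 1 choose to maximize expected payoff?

E[bid 5] = 1/3·(1) + 2/3·(14) = 29/3
E[bid 20] = 1/3·(0) + 2/3·(1) = 2/3
E[bid 35] = 1/3·(9) + 2/3·(-3) = 1
Best response: bid 5 (29/3 is the largest).

bid 5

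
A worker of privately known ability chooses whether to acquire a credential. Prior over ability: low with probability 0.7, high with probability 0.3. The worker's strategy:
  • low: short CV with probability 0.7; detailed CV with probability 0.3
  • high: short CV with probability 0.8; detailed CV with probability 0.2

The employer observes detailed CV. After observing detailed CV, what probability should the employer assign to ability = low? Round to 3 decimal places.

P(detailed CV) = 0.7·0.3 + 0.3·0.2 = 0.27
P(low | detailed CV) = (0.7·0.3) / 0.27 = 0.21 / 0.27 = 0.777778

0.778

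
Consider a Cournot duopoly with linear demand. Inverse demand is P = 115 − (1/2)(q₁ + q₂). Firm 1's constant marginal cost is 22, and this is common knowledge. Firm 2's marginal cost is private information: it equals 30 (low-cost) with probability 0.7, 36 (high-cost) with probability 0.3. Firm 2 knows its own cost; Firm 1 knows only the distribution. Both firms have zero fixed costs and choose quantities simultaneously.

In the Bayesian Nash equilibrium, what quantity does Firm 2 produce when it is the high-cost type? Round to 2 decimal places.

44.73

Firm 2 with cost c maximizes (115 − (1/2)(q₁+q₂) − c)·q₂, giving q₂(c) = (115 − c − (1/2)q₁).
E[c₂] = 0.7·30 + 0.3·36 = 31.8
Firm 1's FOC against E[q₂] yields q₁ = (115 − 2·22 + E[c₂])/(3/2) = (115 − 44 + 31.8)/(3/2) = 68.5333.
q₂(high-cost) = (115 − 36 − (1/2)·68.5333) = 44.7333.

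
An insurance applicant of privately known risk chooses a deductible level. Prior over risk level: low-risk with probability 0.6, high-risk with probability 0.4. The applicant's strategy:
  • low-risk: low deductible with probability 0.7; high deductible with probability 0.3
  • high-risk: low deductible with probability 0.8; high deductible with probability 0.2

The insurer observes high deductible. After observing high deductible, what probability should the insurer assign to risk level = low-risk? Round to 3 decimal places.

0.692

Apply Bayes' rule using the sender's strategy as the likelihood.
P(high deductible) = 0.6·0.3 + 0.4·0.2 = 0.26
P(low-risk | high deductible) = (0.6·0.3) / 0.26 = 0.18 / 0.26 = 0.692308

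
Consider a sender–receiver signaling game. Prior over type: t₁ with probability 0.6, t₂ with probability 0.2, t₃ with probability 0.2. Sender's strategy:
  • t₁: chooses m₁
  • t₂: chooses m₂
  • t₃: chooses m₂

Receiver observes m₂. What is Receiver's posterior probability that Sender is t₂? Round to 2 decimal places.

0.50

P(m₂) = 0.6·0 + 0.2·1 + 0.2·1 = 0.4
P(t₂ | m₂) = (0.2·1) / 0.4 = 0.2 / 0.4 = 0.5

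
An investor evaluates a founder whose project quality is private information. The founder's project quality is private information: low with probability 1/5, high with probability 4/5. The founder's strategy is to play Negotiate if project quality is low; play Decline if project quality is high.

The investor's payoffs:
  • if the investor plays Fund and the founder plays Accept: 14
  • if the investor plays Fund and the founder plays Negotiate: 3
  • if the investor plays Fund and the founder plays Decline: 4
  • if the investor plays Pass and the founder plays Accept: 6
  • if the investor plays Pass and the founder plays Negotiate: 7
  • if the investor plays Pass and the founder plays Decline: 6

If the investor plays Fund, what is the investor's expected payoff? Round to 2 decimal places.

E[Fund] = 1/5·3 + 4/5·4 = 3/5 + 16/5 = 19/5

3.80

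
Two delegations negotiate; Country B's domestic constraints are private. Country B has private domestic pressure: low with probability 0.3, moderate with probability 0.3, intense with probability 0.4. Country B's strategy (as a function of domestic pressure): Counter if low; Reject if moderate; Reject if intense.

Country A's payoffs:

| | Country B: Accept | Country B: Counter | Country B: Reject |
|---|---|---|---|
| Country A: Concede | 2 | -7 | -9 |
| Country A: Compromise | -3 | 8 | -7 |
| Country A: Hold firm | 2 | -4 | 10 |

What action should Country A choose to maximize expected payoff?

Hold firm

E[Concede] = 0.3·(-7) + 0.3·(-9) + 0.4·(-9) = -8.4
E[Compromise] = 0.3·(8) + 0.3·(-7) + 0.4·(-7) = -2.5
E[Hold firm] = 0.3·(-4) + 0.3·(10) + 0.4·(10) = 5.8
Best response: Hold firm (5.8 is the largest).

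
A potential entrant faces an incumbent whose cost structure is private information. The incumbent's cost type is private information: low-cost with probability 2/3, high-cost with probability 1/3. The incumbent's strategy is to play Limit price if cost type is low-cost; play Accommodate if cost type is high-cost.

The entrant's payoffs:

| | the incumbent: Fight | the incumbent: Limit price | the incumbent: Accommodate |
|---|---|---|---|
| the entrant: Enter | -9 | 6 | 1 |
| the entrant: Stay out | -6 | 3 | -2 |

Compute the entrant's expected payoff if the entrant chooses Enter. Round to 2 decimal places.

4.33

E[Enter] = 2/3·6 + 1/3·1 = 4 + 1/3 = 13/3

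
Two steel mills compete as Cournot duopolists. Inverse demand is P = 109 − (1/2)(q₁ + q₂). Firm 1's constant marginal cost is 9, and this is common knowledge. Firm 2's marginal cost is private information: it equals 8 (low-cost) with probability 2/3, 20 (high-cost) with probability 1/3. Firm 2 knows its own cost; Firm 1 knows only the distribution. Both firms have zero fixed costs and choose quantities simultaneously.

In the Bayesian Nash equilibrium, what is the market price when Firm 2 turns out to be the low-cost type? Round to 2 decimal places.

Each type of Firm 2 best-responds to q₁; Firm 1 best-responds to the expected q₂ over Firm 2's types.
Firm 2 with cost c maximizes (109 − (1/2)(q₁+q₂) − c)·q₂, giving q₂(c) = (109 − c − (1/2)q₁).
E[c₂] = 2/3·8 + 1/3·20 = 12
Firm 1's FOC against E[q₂] yields q₁ = (109 − 2·9 + E[c₂])/(3/2) = (109 − 18 + 12)/(3/2) = 68.6667.
q₂(low-cost) = 66.6667, so P = 109 − (1/2)·(68.6667 + 66.6667) = 41.3333.

41.33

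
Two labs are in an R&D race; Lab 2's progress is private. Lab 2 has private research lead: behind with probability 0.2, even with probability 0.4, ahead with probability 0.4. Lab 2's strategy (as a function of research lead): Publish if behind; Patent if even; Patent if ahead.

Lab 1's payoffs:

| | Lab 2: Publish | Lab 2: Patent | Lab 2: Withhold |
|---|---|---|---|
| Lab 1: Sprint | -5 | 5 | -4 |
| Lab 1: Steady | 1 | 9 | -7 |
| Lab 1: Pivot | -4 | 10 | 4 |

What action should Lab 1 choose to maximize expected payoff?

Steady

E[Sprint] = 0.2·(-5) + 0.4·(5) + 0.4·(5) = 3
E[Steady] = 0.2·(1) + 0.4·(9) + 0.4·(9) = 7.4
E[Pivot] = 0.2·(-4) + 0.4·(10) + 0.4·(10) = 7.2
Best response: Steady (7.4 is the largest).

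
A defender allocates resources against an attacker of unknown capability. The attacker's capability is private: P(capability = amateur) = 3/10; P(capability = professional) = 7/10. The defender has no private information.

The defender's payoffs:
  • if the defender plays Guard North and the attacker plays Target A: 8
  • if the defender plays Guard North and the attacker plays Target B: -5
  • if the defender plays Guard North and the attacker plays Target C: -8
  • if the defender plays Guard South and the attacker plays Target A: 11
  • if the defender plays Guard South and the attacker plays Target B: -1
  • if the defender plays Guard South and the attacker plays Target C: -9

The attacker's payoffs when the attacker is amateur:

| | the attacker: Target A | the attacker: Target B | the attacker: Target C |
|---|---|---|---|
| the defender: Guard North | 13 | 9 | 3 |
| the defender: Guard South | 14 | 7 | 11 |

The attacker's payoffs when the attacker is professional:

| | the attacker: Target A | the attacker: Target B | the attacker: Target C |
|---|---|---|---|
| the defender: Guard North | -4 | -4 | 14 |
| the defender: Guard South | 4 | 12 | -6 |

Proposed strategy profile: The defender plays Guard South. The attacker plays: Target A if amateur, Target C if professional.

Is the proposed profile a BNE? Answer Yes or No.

No

The defender plays Guard South: E[Guard South] = 3/10·(11) + 7/10·(-9) = -3; E[Guard North] = -16/5. Best-responding. ✓
The attacker (capability amateur), facing Guard South: Target A gives 14, Target B gives 7, Target C gives 11. Proposed Target A is best. ✓
The attacker (capability professional), facing Guard South: Target A gives 4, Target B gives 12, Target C gives -6. Proposed Target C is not best — profitable deviation exists. ✗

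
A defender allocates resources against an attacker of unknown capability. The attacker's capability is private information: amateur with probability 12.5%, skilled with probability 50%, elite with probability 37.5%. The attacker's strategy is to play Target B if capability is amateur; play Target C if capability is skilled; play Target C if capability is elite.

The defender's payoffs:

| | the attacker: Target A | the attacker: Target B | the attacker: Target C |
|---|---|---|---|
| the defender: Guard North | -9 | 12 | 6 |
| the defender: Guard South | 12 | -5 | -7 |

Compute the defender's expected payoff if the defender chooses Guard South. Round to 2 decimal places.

-6.75

Take the expectation over the attacker's capability, weighting each type's action by its prior probability.
E[Guard South] = 0.125·(-5) + 0.5·(-7) + 0.375·(-7) = (-0.625) + (-3.5) + (-2.625) = -6.75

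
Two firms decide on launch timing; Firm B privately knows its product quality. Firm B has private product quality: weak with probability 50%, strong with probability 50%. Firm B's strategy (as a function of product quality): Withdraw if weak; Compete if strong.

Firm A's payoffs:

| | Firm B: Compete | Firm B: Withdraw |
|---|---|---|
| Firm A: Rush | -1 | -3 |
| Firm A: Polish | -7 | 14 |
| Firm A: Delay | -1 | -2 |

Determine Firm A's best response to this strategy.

E[Rush] = 0.5·(-3) + 0.5·(-1) = -2
E[Polish] = 0.5·(14) + 0.5·(-7) = 3.5
E[Delay] = 0.5·(-2) + 0.5·(-1) = -1.5
Best response: Polish (3.5 is the largest).

Polish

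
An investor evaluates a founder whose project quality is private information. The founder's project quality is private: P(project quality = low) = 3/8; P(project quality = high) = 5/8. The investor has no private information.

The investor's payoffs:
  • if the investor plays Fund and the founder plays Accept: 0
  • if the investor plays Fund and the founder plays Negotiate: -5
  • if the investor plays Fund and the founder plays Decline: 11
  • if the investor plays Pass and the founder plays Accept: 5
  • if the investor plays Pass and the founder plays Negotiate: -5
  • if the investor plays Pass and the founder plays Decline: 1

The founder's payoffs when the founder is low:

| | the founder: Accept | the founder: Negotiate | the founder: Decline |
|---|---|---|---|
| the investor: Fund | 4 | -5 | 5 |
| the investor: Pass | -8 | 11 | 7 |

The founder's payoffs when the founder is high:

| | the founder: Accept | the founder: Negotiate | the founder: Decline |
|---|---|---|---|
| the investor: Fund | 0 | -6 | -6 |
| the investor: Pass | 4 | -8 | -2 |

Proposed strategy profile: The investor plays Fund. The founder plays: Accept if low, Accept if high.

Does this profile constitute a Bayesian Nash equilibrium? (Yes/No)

The investor plays Fund: E[Fund] = 3/8·(0) + 5/8·(0) = 0; E[Pass] = 5. Not best-responding. ✗
The founder (project quality low), facing Fund: Accept gives 4, Negotiate gives -5, Decline gives 5. Proposed Accept is not best — profitable deviation exists. ✗
The founder (project quality high), facing Fund: Accept gives 0, Negotiate gives -6, Decline gives -6. Proposed Accept is best. ✓

No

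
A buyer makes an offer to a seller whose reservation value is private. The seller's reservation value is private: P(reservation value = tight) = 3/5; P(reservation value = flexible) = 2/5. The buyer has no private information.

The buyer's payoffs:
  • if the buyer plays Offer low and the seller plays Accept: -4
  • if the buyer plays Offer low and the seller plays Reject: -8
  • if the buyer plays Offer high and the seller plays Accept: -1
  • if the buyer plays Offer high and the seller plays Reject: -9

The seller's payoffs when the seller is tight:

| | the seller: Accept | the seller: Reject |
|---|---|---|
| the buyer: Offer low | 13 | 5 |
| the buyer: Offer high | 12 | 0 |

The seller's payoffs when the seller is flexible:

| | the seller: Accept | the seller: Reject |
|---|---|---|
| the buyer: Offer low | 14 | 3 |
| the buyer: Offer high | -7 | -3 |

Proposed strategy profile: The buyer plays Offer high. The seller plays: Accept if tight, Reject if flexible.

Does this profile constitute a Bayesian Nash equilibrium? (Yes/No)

Yes

The buyer plays Offer high: E[Offer high] = 3/5·(-1) + 2/5·(-9) = -21/5; E[Offer low] = -28/5. Best-responding. ✓
The seller (reservation value tight), facing Offer high: Accept gives 12, Reject gives 0. Proposed Accept is best. ✓
The seller (reservation value flexible), facing Offer high: Accept gives -7, Reject gives -3. Proposed Reject is best. ✓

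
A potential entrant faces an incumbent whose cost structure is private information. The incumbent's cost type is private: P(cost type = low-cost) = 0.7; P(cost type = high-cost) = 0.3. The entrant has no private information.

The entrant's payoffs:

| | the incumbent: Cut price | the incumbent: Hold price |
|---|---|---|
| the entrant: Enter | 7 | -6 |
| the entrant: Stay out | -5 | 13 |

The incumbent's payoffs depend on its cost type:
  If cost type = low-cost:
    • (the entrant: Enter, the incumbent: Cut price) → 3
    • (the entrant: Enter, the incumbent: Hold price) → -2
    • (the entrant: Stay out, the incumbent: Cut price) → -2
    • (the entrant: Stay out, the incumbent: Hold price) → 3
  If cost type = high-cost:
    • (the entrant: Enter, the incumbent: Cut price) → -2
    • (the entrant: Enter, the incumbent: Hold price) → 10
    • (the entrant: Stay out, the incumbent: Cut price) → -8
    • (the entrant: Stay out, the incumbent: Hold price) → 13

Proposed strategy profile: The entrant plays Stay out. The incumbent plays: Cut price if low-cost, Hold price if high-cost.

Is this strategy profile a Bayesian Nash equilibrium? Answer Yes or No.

No

The entrant plays Stay out: E[Stay out] = 0.7·(-5) + 0.3·(13) = 0.4; E[Enter] = 3.1. Not best-responding. ✗
The incumbent (cost type low-cost), facing Stay out: Cut price gives -2, Hold price gives 3. Proposed Cut price is not best — profitable deviation exists. ✗
The incumbent (cost type high-cost), facing Stay out: Cut price gives -8, Hold price gives 13. Proposed Hold price is best. ✓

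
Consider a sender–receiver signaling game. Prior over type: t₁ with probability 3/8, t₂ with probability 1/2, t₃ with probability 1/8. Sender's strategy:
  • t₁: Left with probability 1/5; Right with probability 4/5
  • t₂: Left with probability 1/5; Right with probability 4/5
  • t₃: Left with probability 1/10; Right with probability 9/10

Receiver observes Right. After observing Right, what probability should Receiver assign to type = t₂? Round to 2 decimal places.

P(Right) = (3/8)·(4/5) + (1/2)·(4/5) + (1/8)·(9/10) = 13/16
P(t₂ | Right) = ((1/2)·(4/5)) / (13/16) = (2/5) / (13/16) = 32/65

0.49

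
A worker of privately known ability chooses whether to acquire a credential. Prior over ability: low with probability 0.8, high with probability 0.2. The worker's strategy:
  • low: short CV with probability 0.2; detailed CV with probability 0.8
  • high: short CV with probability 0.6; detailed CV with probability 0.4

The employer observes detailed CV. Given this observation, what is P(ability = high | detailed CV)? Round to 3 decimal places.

0.111

Apply Bayes' rule using the sender's strategy as the likelihood.
P(detailed CV) = 0.8·0.8 + 0.2·0.4 = 0.72
P(high | detailed CV) = (0.2·0.4) / 0.72 = 0.08 / 0.72 = 0.111111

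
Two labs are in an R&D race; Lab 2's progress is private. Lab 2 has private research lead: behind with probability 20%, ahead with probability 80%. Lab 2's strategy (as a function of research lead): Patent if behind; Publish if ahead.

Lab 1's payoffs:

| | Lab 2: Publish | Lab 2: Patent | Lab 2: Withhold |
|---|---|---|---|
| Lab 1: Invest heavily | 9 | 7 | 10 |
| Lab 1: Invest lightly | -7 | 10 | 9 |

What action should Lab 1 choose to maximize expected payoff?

Invest heavily

E[Invest heavily] = 0.2·(7) + 0.8·(9) = 8.6
E[Invest lightly] = 0.2·(10) + 0.8·(-7) = -3.6
Best response: Invest heavily (8.6 is the largest).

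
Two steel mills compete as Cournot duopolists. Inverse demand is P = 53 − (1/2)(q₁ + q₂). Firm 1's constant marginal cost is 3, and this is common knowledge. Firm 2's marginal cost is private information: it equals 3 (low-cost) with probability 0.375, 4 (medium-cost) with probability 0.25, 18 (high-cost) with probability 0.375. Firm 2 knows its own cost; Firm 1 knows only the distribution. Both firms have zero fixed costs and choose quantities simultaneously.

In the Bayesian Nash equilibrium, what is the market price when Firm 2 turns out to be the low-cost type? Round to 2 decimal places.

18.69

Type-c best response for Firm 2: q₂(c) = (53 − c) − q₁/2.
Firm 1 maximizes expected profit; its first-order condition is 53 − q₁ − (1/2)E[q₂] − 3 = 0.
Substituting E[q₂] and solving: E[c₂] = 8.875, so q₁ = (53 − 2·3 + 8.875)/(3/2) = 37.25.
q₂(low-cost) = 31.375, so P = 53 − (1/2)·(37.25 + 31.375) = 18.6875.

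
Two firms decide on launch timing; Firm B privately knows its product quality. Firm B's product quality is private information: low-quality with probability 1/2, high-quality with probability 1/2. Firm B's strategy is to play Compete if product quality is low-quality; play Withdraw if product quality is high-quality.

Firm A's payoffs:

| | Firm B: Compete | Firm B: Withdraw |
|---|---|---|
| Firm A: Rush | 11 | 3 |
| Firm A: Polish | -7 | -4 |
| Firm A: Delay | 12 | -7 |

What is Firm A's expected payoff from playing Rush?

Take the expectation over Firm B's product quality, weighting each type's action by its prior probability.
E[Rush] = 1/2·11 + 1/2·3 = 11/2 + 3/2 = 7

7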